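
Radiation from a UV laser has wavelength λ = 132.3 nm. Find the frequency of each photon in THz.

2270 THz

Take c = 2.99792458 × 10^8 m/s.
First convert: λ = 132.3 nm = 1.323 × 10^-7 m.
The photon relation is f = c/λ, giving f = 2.266 × 10^15 Hz.
Converting to THz: f = 2266 THz ≈ 2270 THz.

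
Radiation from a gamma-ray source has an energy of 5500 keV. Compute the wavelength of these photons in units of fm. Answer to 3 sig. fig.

Take h = 6.62607015e-34 J·s, c = 2.99792458e8 m/s, 1 eV = 1.602176634e-19 J.
Convert to SI: E = 5500 keV = 8.8120e-13 J.
Apply λ = hc/E: λ = 2.254e-13 m.
Converting to fm: λ = 225.4 fm ≈ 225 fm.

225 fm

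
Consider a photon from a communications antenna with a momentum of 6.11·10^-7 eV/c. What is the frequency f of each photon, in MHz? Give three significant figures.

148 MHz

Take h = 6.62607015·10^-34 J·s, c = 2.99792458·10^8 m/s, 1 eV = 1.602176634·10^-19 J.
In SI units: p = 6.11·10^-7 eV/c = 3.2654·10^-34 kg·m/s.
Apply f = pc/h: f = 1.477·10^8 Hz.
Converting to MHz: f = 147.7 MHz ≈ 148 MHz.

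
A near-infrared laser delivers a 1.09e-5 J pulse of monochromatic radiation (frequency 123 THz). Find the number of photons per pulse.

1.34e14 photons

Per-photon energy: E = 8.150e-20 J (from frequency = 123 THz).
N = E_total / E_photon = 1.09e-5 J / 8.150e-20 J = 1.34e14.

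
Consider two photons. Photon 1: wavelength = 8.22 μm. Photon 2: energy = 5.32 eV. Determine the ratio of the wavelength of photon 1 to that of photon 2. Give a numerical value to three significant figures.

λ_1 = 8.220e-6 m (from wavelength = 8.22 μm, via λ given directly).
λ_2 = 2.331e-7 m (from energy = 5.32 eV, via λ = hc/E).
Ratio = 8.220e-6 / 2.331e-7 = 35.3.

35.3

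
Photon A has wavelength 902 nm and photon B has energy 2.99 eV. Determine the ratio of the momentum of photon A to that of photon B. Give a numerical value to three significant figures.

p_A = 7.346e-28 kg·m/s (from wavelength = 902 nm, via p = h/λ).
p_B = 1.598e-27 kg·m/s (from energy = 2.99 eV, via p = E/c).
Ratio = 7.346e-28 / 1.598e-27 = 0.460.

0.460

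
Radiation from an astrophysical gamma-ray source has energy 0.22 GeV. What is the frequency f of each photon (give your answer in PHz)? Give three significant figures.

Convert to SI: E = 0.22 GeV = 3.5248·10^-11 J.
For a photon f = E/h, so f = 5.320·10^22 Hz.
Converting to PHz: f = 5.320·10^7 PHz ≈ 5.32·10^7 PHz.

5.32·10^7 PHz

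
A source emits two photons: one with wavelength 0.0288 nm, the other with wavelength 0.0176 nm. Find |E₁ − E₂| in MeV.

0.0274 MeV

Using E = hc/λ: E₁ = 6.897e-15 J, E₂ = 1.129e-14 J.
|ΔE| = |6.897e-15 − 1.129e-14| = 4.39e-15 J = 0.0274 MeV.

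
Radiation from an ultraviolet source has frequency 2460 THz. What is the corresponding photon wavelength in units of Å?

In SI units: f = 2460 THz = 2.46·10^15 Hz.
Apply λ = c/f: λ = 1.219·10^-7 m.
Converting to Å: λ = 1219 Å ≈ 1220 Å.

1220 Å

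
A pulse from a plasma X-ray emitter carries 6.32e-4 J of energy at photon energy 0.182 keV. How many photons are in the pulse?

Per-photon energy: E = 2.916e-17 J (from energy = 0.182 keV).
N = E_total / E_photon = 6.32e-4 J / 2.916e-17 J = 2.17e13.

2.17e13 photons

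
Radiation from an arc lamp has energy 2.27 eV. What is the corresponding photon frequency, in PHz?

0.549 PHz

Take h = 6.62607015e-34 J·s, 1 eV = 1.602176634e-19 J.
First convert: E = 2.27 eV = 3.6369e-19 J.
Since f = E/h for a photon, f = 5.489e14 Hz.
Converting to PHz: f = 0.5489 PHz ≈ 0.549 PHz.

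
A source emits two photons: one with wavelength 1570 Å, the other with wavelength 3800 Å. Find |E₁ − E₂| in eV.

4.63 eV

Using E = hc/λ: E₁ = 1.265e-18 J, E₂ = 5.227e-19 J.
|ΔE| = |1.265e-18 − 5.227e-19| = 7.43e-19 J = 4.63 eV.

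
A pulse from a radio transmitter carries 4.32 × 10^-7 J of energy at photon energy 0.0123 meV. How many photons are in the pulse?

2.19 × 10^17 photons

Per-photon energy: E = 1.971 × 10^-24 J (from energy = 0.0123 meV).
N = E_total / E_photon = 4.32 × 10^-7 J / 1.971 × 10^-24 J = 2.19 × 10^17.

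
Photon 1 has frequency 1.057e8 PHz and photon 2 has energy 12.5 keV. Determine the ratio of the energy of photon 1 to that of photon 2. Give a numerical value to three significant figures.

3.50e4

E_1 = 7.004e-11 J (from frequency = 1.057e8 PHz, via E = hf).
E_2 = 2.003e-15 J (from energy = 12.5 keV, via E given directly).
Ratio = 7.004e-11 / 2.003e-15 = 3.50e4.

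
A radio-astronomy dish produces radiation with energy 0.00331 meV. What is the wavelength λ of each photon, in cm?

Take h = 6.62607015·10^-34 J·s, c = 2.99792458·10^8 m/s, 1 eV = 1.602176634·10^-19 J.
First convert: E = 0.00331 meV = 5.3032·10^-25 J.
For a photon λ = hc/E, so λ = 0.3746 m.
Converting to cm: λ = 37.46 cm ≈ 37.5 cm.

37.5 cm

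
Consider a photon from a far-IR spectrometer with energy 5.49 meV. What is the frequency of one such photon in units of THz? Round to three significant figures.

First convert: E = 5.49 meV = 8.7959 × 10^-22 J.
Apply f = E/h: f = 1.327 × 10^12 Hz.
Converting to THz: f = 1.327 THz ≈ 1.33 THz.

1.33 THz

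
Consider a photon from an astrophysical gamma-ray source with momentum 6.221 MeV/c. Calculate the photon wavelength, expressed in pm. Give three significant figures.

0.199 pm

Use h = 6.62607015e-34 J·s, c = 2.99792458e8 m/s, 1 eV = 1.602176634e-19 J.
In SI units: p = 6.221 MeV/c = 3.3247e-21 kg·m/s.
The photon relation is λ = h/p, giving λ = 1.993e-13 m.
Converting to pm: λ = 0.1993 pm ≈ 0.199 pm.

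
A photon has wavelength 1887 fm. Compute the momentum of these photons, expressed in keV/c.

In SI units: λ = 1887 fm = 1.887e-12 m.
Since p = h/λ for a photon, p = 3.511e-22 kg·m/s.
Converting to keV/c: p = 657.0 keV/c ≈ 657 keV/c.

657 keV/c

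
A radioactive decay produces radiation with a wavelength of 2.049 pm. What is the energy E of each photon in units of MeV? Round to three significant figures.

0.605 MeV

Use h = 6.62607015 × 10^-34 J·s, c = 2.99792458 × 10^8 m/s, 1 eV = 1.602176634 × 10^-19 J.
In SI units: λ = 2.049 pm = 2.049 × 10^-12 m.
For a photon E = hc/λ, so E = 9.695 × 10^-14 J.
Converting to MeV: E = 0.6051 MeV ≈ 0.605 MeV.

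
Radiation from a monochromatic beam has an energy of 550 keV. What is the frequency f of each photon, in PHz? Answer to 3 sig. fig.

1.33·10^5 PHz

In SI units: E = 550 keV = 8.8120·10^-14 J.
Apply f = E/h: f = 1.330·10^20 Hz.
Converting to PHz: f = 133000 PHz ≈ 1.33·10^5 PHz.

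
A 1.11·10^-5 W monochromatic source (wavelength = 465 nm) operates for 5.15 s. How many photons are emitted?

1.34·10^14 photons

Total energy: E_total = P·t = 1.11·10^-5 × 5.15 = 5.717·10^-5 J.
Per-photon energy: E = 4.272·10^-19 J.
N = E_total / E_photon = 1.34·10^14.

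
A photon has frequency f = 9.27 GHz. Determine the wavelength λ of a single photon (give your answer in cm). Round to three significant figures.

3.23 cm

First convert: f = 9.27 GHz = 9.27e9 Hz.
The photon relation is λ = c/f, giving λ = 0.03234 m.
Converting to cm: λ = 3.234 cm ≈ 3.23 cm.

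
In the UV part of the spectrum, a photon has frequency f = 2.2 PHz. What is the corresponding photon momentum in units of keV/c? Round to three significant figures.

(h = 6.62607015 × 10^-34 J·s, c = 2.99792458 × 10^8 m/s, 1 eV = 1.602176634 × 10^-19 J.)
In SI units: f = 2.2 PHz = 2.2 × 10^15 Hz.
Since p = hf/c for a photon, p = 4.862 × 10^-27 kg·m/s.
Converting to keV/c: p = 0.009098 keV/c ≈ 9.10 × 10^-3 keV/c.

9.10 × 10^-3 keV/c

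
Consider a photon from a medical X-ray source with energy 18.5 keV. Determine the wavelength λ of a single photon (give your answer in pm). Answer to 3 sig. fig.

Use h = 6.62607015 × 10^-34 J·s, c = 2.99792458 × 10^8 m/s, 1 eV = 1.602176634 × 10^-19 J.
First convert: E = 18.5 keV = 2.9640 × 10^-15 J.
The photon relation is λ = hc/E, giving λ = 6.702 × 10^-11 m.
Converting to pm: λ = 67.02 pm ≈ 67.0 pm.

67.0 pm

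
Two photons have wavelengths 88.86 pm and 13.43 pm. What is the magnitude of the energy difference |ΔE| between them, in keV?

Using E = hc/λ: E₁ = 2.2355e-15 J, E₂ = 1.4791e-14 J.
|ΔE| = |2.2355e-15 − 1.4791e-14| = 1.26e-14 J = 78.4 keV.

78.4 keV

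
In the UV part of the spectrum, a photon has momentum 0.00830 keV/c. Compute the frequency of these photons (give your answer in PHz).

2.01 PHz

Use h = 6.62607015e-34 J·s, c = 2.99792458e8 m/s, 1 eV = 1.602176634e-19 J.
In SI units: p = 0.00830 keV/c = 4.4358e-27 kg·m/s.
Apply f = pc/h: f = 2.007e15 Hz.
Converting to PHz: f = 2.007 PHz ≈ 2.01 PHz.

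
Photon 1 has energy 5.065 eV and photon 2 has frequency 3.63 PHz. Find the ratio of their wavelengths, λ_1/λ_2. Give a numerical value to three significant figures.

2.96

λ_1 = 2.448e-7 m (from energy = 5.065 eV, via λ = hc/E).
λ_2 = 8.259e-8 m (from frequency = 3.63 PHz, via λ = c/f).
Ratio = 2.448e-7 / 8.259e-8 = 2.96.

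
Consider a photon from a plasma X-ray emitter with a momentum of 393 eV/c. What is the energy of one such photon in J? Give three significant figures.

Convert to SI: p = 393 eV/c = 2.1003e-25 kg·m/s.
The photon relation is E = pc, giving E = 6.297e-17 J.
So E ≈ 6.30e-17 J.

6.30e-17 J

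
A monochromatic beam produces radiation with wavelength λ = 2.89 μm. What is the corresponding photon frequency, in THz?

104 THz

Use c = 2.99792458 × 10^8 m/s.
In SI units: λ = 2.89 μm = 2.89 × 10^-6 m.
The photon relation is f = c/λ, giving f = 1.037 × 10^14 Hz.
Converting to THz: f = 103.7 THz ≈ 104 THz.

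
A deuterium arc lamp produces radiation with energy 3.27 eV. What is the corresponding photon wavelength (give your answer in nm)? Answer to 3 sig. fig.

In SI units: E = 3.27 eV = 5.2391e-19 J.
Since λ = hc/E for a photon, λ = 3.792e-7 m.
Converting to nm: λ = 379.2 nm ≈ 379 nm.

379 nm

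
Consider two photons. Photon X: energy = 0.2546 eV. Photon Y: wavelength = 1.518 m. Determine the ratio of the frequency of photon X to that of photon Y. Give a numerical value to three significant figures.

3.12e5

f_X = 6.156e13 Hz (from energy = 0.2546 eV, via f = E/h).
f_Y = 1.975e8 Hz (from wavelength = 1.518 m, via f = c/λ).
Ratio = 6.156e13 / 1.975e8 = 3.12e5.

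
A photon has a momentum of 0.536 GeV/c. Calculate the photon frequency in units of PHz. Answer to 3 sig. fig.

1.30 × 10^8 PHz

Take h = 6.62607015 × 10^-34 J·s, c = 2.99792458 × 10^8 m/s, 1 eV = 1.602176634 × 10^-19 J.
First convert: p = 0.536 GeV/c = 2.8645 × 10^-19 kg·m/s.
For a photon f = pc/h, so f = 1.296 × 10^23 Hz.
Converting to PHz: f = 1.296 × 10^8 PHz ≈ 1.30 × 10^8 PHz.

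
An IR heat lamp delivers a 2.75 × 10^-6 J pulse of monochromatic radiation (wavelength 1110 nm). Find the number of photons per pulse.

1.54 × 10^13 photons

Per-photon energy: E = 1.790 × 10^-19 J (from wavelength = 1110 nm).
N = E_total / E_photon = 2.75 × 10^-6 J / 1.790 × 10^-19 J = 1.54 × 10^13.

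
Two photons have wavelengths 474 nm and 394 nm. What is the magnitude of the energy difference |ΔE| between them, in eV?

0.531 eV

Using E = hc/λ: E₁ = 4.191e-19 J, E₂ = 5.042e-19 J.
|ΔE| = |4.191e-19 − 5.042e-19| = 8.51e-20 J = 0.531 eV.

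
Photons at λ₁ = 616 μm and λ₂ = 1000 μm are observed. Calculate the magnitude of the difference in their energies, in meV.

0.773 meV

Using E = hc/λ: E₁ = 3.225 × 10^-22 J, E₂ = 1.986 × 10^-22 J.
|ΔE| = |3.225 × 10^-22 − 1.986 × 10^-22| = 1.24 × 10^-22 J = 0.773 meV.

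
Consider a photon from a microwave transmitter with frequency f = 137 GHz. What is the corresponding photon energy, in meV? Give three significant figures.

Use h = 6.62607015·10^-34 J·s, 1 eV = 1.602176634·10^-19 J.
First convert: f = 137 GHz = 1.37·10^11 Hz.
Since E = hf for a photon, E = 9.078·10^-23 J.
Converting to meV: E = 0.5666 meV ≈ 0.567 meV.

0.567 meV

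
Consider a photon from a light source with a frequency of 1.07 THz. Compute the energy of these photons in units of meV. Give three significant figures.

4.43 meV

Use h = 6.62607015 × 10^-34 J·s, 1 eV = 1.602176634 × 10^-19 J.
Convert to SI: f = 1.07 THz = 1.07 × 10^12 Hz.
For a photon E = hf, so E = 7.090 × 10^-22 J.
Converting to meV: E = 4.425 meV ≈ 4.43 meV.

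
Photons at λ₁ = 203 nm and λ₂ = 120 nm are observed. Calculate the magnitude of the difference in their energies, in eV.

Using E = hc/λ: E₁ = 9.785e-19 J, E₂ = 1.655e-18 J.
|ΔE| = |9.785e-19 − 1.655e-18| = 6.77e-19 J = 4.22 eV.

4.22 eV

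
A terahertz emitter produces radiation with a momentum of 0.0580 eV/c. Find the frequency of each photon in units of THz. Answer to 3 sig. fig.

Use h = 6.62607015e-34 J·s, c = 2.99792458e8 m/s, 1 eV = 1.602176634e-19 J.
First convert: p = 0.0580 eV/c = 3.0997e-29 kg·m/s.
The photon relation is f = pc/h, giving f = 1.402e13 Hz.
Converting to THz: f = 14.02 THz ≈ 14.0 THz.

14.0 THz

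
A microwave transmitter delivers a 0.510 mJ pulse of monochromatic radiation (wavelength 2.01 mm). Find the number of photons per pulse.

5.16·10^18 photons

Per-photon energy: E = 9.883·10^-23 J (from wavelength = 2.01 mm).
N = E_total / E_photon = 5.10·10^-4 J / 9.883·10^-23 J = 5.16·10^18.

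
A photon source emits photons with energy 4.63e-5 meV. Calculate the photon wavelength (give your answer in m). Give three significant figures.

First convert: E = 4.63e-5 meV = 7.4181e-27 J.
Apply λ = hc/E: λ = 26.78 m.
So λ ≈ 26.8 m.

26.8 m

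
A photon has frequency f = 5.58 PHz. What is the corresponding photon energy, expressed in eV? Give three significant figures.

(h = 6.62607015 × 10^-34 J·s, 1 eV = 1.602176634 × 10^-19 J.)
Convert to SI: f = 5.58 PHz = 5.58 × 10^15 Hz.
Since E = hf for a photon, E = 3.697 × 10^-18 J.
Converting to eV: E = 23.08 eV ≈ 23.1 eV.

23.1 eV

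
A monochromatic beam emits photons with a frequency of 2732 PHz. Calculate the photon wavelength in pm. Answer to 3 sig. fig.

110 pm

First convert: f = 2732 PHz = 2.732 × 10^18 Hz.
Apply λ = c/f: λ = 1.097 × 10^-10 m.
Converting to pm: λ = 109.7 pm ≈ 110 pm.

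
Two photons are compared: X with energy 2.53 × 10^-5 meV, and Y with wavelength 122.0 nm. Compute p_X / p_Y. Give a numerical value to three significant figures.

2.49 × 10^-9

p_X = 1.352 × 10^-35 kg·m/s (from energy = 2.53 × 10^-5 meV, via p = E/c).
p_Y = 5.431 × 10^-27 kg·m/s (from wavelength = 122.0 nm, via p = h/λ).
Ratio = 1.352 × 10^-35 / 5.431 × 10^-27 = 2.49 × 10^-9.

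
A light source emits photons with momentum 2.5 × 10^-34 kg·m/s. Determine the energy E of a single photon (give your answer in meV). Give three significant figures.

4.68 × 10^-4 meV

The photon relation is E = pc, giving E = 7.495 × 10^-26 J.
Converting to meV: E = 4.678 × 10^-4 meV ≈ 4.68 × 10^-4 meV.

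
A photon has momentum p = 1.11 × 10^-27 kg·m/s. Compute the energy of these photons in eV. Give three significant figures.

Since E = pc for a photon, E = 3.328 × 10^-19 J.
Converting to eV: E = 2.077 eV ≈ 2.08 eV.

2.08 eV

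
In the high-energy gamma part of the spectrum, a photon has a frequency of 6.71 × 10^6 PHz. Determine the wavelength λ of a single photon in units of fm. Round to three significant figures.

Use c = 2.99792458 × 10^8 m/s.
First convert: f = 6.71 × 10^6 PHz = 6.71 × 10^21 Hz.
Apply λ = c/f: λ = 4.468 × 10^-14 m.
Converting to fm: λ = 44.68 fm ≈ 44.7 fm.

44.7 fm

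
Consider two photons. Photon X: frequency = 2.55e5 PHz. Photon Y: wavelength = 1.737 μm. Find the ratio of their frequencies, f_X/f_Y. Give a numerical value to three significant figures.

1.48e6

f_X = 2.550e20 Hz (from frequency = 2.55e5 PHz, via f given directly).
f_Y = 1.726e14 Hz (from wavelength = 1.737 μm, via f = c/λ).
Ratio = 2.550e20 / 1.726e14 = 1.48e6.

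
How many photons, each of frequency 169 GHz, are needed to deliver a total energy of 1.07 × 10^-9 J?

Per-photon energy: E = 1.120 × 10^-22 J (from frequency = 169 GHz).
N = E_total / E_photon = 1.07 × 10^-9 J / 1.120 × 10^-22 J = 9.56 × 10^12.

9.56 × 10^12 photons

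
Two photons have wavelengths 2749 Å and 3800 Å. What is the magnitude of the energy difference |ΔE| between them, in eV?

Using E = hc/λ: E₁ = 7.2261e-19 J, E₂ = 5.2275e-19 J.
|ΔE| = |7.2261e-19 − 5.2275e-19| = 2.00e-19 J = 1.25 eV.

1.25 eV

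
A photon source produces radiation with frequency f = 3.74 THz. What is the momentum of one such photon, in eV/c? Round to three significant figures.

In SI units: f = 3.74 THz = 3.74e12 Hz.
For a photon p = hf/c, so p = 8.266e-30 kg·m/s.
Converting to eV/c: p = 0.01547 eV/c ≈ 0.0155 eV/c.

0.0155 eV/c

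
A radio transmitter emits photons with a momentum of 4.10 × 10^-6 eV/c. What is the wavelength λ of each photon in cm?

30.2 cm

Take h = 6.62607015 × 10^-34 J·s, c = 2.99792458 × 10^8 m/s, 1 eV = 1.602176634 × 10^-19 J.
In SI units: p = 4.10 × 10^-6 eV/c = 2.1912 × 10^-33 kg·m/s.
Since λ = h/p for a photon, λ = 0.3024 m.
Converting to cm: λ = 30.24 cm ≈ 30.2 cm.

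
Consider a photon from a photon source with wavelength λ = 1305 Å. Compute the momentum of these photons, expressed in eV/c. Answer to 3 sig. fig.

Convert to SI: λ = 1305 Å = 1.305 × 10^-7 m.
Since p = h/λ for a photon, p = 5.077 × 10^-27 kg·m/s.
Converting to eV/c: p = 9.501 eV/c ≈ 9.50 eV/c.

9.50 eV/c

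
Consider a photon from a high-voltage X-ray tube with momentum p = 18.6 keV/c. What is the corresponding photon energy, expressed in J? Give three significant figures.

2.98·10^-15 J

First convert: p = 18.6 keV/c = 9.9404·10^-24 kg·m/s.
The photon relation is E = pc, giving E = 2.980·10^-15 J.
So E ≈ 2.98·10^-15 J.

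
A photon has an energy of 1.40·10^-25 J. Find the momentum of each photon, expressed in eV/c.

8.74·10^-7 eV/c

For a photon p = E/c, so p = 4.670·10^-34 kg·m/s.
Converting to eV/c: p = 8.738·10^-7 eV/c ≈ 8.74·10^-7 eV/c.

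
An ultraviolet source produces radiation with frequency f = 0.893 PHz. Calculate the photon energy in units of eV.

3.69 eV

Convert to SI: f = 0.893 PHz = 8.93e14 Hz.
Since E = hf for a photon, E = 5.917e-19 J.
Converting to eV: E = 3.693 eV ≈ 3.69 eV.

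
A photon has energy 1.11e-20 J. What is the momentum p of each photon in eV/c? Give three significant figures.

0.0693 eV/c

Take c = 2.99792458e8 m/s, 1 eV = 1.602176634e-19 J.
Apply p = E/c: p = 3.703e-29 kg·m/s.
Converting to eV/c: p = 0.06928 eV/c ≈ 0.0693 eV/c.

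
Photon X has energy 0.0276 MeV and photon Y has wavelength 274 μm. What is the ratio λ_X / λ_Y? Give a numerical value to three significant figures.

λ_X = 4.492·10^-11 m (from energy = 0.0276 MeV, via λ = hc/E).
λ_Y = 2.740·10^-4 m (from wavelength = 274 μm, via λ given directly).
Ratio = 4.492·10^-11 / 2.740·10^-4 = 1.64·10^-7.

1.64·10^-7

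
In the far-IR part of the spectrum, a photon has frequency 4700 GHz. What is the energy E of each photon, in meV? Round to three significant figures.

Take h = 6.62607015e-34 J·s, 1 eV = 1.602176634e-19 J.
In SI units: f = 4700 GHz = 4.7e12 Hz.
The photon relation is E = hf, giving E = 3.114e-21 J.
Converting to meV: E = 19.44 meV ≈ 19.4 meV.

19.4 meV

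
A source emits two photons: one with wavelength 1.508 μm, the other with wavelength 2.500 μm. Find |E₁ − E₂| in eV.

Using E = hc/λ: E₁ = 1.3173 × 10^-19 J, E₂ = 7.9458 × 10^-20 J.
|ΔE| = |1.3173 × 10^-19 − 7.9458 × 10^-20| = 5.23 × 10^-20 J = 0.326 eV.

0.326 eV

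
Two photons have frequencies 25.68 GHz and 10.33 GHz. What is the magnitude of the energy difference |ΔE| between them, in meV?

0.0635 meV

Using E = hf: E₁ = 1.7016e-23 J, E₂ = 6.8447e-24 J.
|ΔE| = |1.7016e-23 − 6.8447e-24| = 1.02e-23 J = 0.0635 meV.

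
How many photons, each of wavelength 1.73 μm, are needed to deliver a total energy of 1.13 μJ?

Per-photon energy: E = 1.148e-19 J (from wavelength = 1.73 μm).
N = E_total / E_photon = 1.13e-6 J / 1.148e-19 J = 9.84e12.

9.84e12 photons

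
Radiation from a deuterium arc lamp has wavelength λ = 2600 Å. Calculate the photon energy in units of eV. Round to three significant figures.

(h = 6.62607015 × 10^-34 J·s, c = 2.99792458 × 10^8 m/s, 1 eV = 1.602176634 × 10^-19 J.)
First convert: λ = 2600 Å = 2.6 × 10^-7 m.
The photon relation is E = hc/λ, giving E = 7.640 × 10^-19 J.
Converting to eV: E = 4.769 eV ≈ 4.77 eV.

4.77 eV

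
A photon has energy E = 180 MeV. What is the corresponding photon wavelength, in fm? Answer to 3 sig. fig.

6.89 fm

(h = 6.62607015e-34 J·s, c = 2.99792458e8 m/s, 1 eV = 1.602176634e-19 J.)
Convert to SI: E = 180 MeV = 2.8839e-11 J.
Since λ = hc/E for a photon, λ = 6.888e-15 m.
Converting to fm: λ = 6.888 fm ≈ 6.89 fm.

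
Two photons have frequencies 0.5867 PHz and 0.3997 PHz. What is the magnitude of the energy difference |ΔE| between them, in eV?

Using E = hf: E₁ = 3.8875e-19 J, E₂ = 2.6484e-19 J.
|ΔE| = |3.8875e-19 − 2.6484e-19| = 1.24e-19 J = 0.773 eV.

0.773 eV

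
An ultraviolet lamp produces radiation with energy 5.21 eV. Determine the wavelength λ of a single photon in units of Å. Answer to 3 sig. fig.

2380 Å

First convert: E = 5.21 eV = 8.3473 × 10^-19 J.
The photon relation is λ = hc/E, giving λ = 2.380 × 10^-7 m.
Converting to Å: λ = 2380 Å ≈ 2380 Å.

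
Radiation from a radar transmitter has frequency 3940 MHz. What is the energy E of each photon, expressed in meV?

In SI units: f = 3940 MHz = 3.94 × 10^9 Hz.
For a photon E = hf, so E = 2.611 × 10^-24 J.
Converting to meV: E = 0.01629 meV ≈ 0.0163 meV.

0.0163 meV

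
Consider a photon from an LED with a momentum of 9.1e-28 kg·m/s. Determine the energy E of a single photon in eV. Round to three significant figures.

1.70 eV

Use c = 2.99792458e8 m/s, 1 eV = 1.602176634e-19 J.
Since E = pc for a photon, E = 2.728e-19 J.
Converting to eV: E = 1.703 eV ≈ 1.70 eV.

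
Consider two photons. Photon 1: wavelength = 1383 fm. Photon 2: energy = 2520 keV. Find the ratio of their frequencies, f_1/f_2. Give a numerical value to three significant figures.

f_1 = 2.168 × 10^20 Hz (from wavelength = 1383 fm, via f = c/λ).
f_2 = 6.093 × 10^20 Hz (from energy = 2520 keV, via f = E/h).
Ratio = 2.168 × 10^20 / 6.093 × 10^20 = 0.356.

0.356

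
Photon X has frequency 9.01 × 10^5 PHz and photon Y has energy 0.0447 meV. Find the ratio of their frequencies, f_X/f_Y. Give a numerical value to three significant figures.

8.34 × 10^10

f_X = 9.010 × 10^20 Hz (from frequency = 9.01 × 10^5 PHz, via f given directly).
f_Y = 1.081 × 10^10 Hz (from energy = 0.0447 meV, via f = E/h).
Ratio = 9.010 × 10^20 / 1.081 × 10^10 = 8.34 × 10^10.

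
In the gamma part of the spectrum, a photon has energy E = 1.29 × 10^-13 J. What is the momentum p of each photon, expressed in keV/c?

Apply p = E/c: p = 4.303 × 10^-22 kg·m/s.
Converting to keV/c: p = 805.2 keV/c ≈ 805 keV/c.

805 keV/c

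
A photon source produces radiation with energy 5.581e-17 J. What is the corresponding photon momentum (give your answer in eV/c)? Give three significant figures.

Take c = 2.99792458e8 m/s, 1 eV = 1.602176634e-19 J.
Apply p = E/c: p = 1.862e-25 kg·m/s.
Converting to eV/c: p = 348.3 eV/c ≈ 348 eV/c.

348 eV/c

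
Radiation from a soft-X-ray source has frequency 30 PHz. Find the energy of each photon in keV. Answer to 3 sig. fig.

0.124 keV

Convert to SI: f = 30 PHz = 3.0e16 Hz.
For a photon E = hf, so E = 1.988e-17 J.
Converting to keV: E = 0.1241 keV ≈ 0.124 keV.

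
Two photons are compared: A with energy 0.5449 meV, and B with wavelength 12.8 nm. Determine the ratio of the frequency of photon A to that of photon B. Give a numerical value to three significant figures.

5.63e-6

f_A = 1.318e11 Hz (from energy = 0.5449 meV, via f = E/h).
f_B = 2.342e16 Hz (from wavelength = 12.8 nm, via f = c/λ).
Ratio = 1.318e11 / 2.342e16 = 5.63e-6.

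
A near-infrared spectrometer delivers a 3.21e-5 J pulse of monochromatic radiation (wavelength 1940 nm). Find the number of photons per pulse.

Per-photon energy: E = 1.024e-19 J (from wavelength = 1940 nm).
N = E_total / E_photon = 3.21e-5 J / 1.024e-19 J = 3.13e14.

3.13e14 photons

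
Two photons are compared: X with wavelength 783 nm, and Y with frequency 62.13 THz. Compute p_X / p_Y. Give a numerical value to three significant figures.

6.16

p_X = 8.462e-28 kg·m/s (from wavelength = 783 nm, via p = h/λ).
p_Y = 1.373e-28 kg·m/s (from frequency = 62.13 THz, via p = hf/c).
Ratio = 8.462e-28 / 1.373e-28 = 6.16.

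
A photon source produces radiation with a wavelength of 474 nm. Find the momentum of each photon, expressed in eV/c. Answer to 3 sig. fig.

In SI units: λ = 474 nm = 4.74e-7 m.
For a photon p = h/λ, so p = 1.398e-27 kg·m/s.
Converting to eV/c: p = 2.616 eV/c ≈ 2.62 eV/c.

2.62 eV/c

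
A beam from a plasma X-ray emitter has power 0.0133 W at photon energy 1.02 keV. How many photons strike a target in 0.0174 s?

Total energy: E_total = P·t = 0.0133 × 0.0174 = 2.314e-4 J.
Per-photon energy: E = 1.634e-16 J.
N = E_total / E_photon = 1.42e12.

1.42e12 photons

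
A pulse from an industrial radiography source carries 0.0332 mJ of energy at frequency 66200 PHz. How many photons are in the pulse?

Per-photon energy: E = 4.386·10^-14 J (from frequency = 66200 PHz).
N = E_total / E_photon = 3.32·10^-5 J / 4.386·10^-14 J = 7.57·10^8.

7.57·10^8 photons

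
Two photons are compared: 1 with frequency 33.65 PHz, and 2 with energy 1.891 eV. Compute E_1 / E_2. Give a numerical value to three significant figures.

E_1 = 2.230e-17 J (from frequency = 33.65 PHz, via E = hf).
E_2 = 3.030e-19 J (from energy = 1.891 eV, via E given directly).
Ratio = 2.230e-17 / 3.030e-19 = 73.6.

73.6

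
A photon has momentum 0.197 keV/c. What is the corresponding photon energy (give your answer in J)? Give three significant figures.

3.16e-17 J

Take c = 2.99792458e8 m/s, 1 eV = 1.602176634e-19 J.
Convert to SI: p = 0.197 keV/c = 1.0528e-25 kg·m/s.
Since E = pc for a photon, E = 3.156e-17 J.
So E ≈ 3.16e-17 J.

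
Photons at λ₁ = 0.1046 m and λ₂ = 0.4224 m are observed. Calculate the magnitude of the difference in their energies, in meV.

Using E = hc/λ: E₁ = 1.8991 × 10^-24 J, E₂ = 4.7028 × 10^-25 J.
|ΔE| = |1.8991 × 10^-24 − 4.7028 × 10^-25| = 1.43 × 10^-24 J = 8.92 × 10^-3 meV.

8.92 × 10^-3 meV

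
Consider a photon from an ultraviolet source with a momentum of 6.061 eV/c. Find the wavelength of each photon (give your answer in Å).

2050 Å

Take h = 6.62607015e-34 J·s, c = 2.99792458e8 m/s, 1 eV = 1.602176634e-19 J.
In SI units: p = 6.061 eV/c = 3.2392e-27 kg·m/s.
Since λ = h/p for a photon, λ = 2.046e-7 m.
Converting to Å: λ = 2046 Å ≈ 2050 Å.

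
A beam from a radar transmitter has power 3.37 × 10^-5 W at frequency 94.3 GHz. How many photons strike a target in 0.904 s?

Total energy: E_total = P·t = 3.37 × 10^-5 × 0.904 = 3.046 × 10^-5 J.
Per-photon energy: E = 6.248 × 10^-23 J.
N = E_total / E_photon = 4.88 × 10^17.

4.88 × 10^17 photons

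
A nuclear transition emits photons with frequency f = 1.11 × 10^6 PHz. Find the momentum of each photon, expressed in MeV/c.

4.59 MeV/c

In SI units: f = 1.11 × 10^6 PHz = 1.11 × 10^21 Hz.
The photon relation is p = hf/c, giving p = 2.453 × 10^-21 kg·m/s.
Converting to MeV/c: p = 4.591 MeV/c ≈ 4.59 MeV/c.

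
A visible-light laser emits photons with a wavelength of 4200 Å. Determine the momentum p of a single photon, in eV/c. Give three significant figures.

2.95 eV/c

Convert to SI: λ = 4200 Å = 4.2e-7 m.
The photon relation is p = h/λ, giving p = 1.578e-27 kg·m/s.
Converting to eV/c: p = 2.952 eV/c ≈ 2.95 eV/c.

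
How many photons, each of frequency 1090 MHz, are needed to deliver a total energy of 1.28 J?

1.77 × 10^24 photons

Per-photon energy: E = 7.222 × 10^-25 J (from frequency = 1090 MHz).
N = E_total / E_photon = 1.28 J / 7.222 × 10^-25 J = 1.77 × 10^24.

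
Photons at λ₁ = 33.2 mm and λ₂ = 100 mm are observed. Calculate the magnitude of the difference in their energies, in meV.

0.0249 meV

Using E = hc/λ: E₁ = 5.983 × 10^-24 J, E₂ = 1.986 × 10^-24 J.
|ΔE| = |5.983 × 10^-24 − 1.986 × 10^-24| = 4.00 × 10^-24 J = 0.0249 meV.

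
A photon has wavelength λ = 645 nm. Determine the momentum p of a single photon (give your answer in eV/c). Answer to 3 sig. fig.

1.92 eV/c

(h = 6.62607015·10^-34 J·s, c = 2.99792458·10^8 m/s, 1 eV = 1.602176634·10^-19 J.)
First convert: λ = 645 nm = 6.45·10^-7 m.
For a photon p = h/λ, so p = 1.027·10^-27 kg·m/s.
Converting to eV/c: p = 1.922 eV/c ≈ 1.92 eV/c.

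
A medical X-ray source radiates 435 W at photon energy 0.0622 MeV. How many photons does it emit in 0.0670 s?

Total energy: E_total = P·t = 435 × 0.0670 = 29.15 J.
Per-photon energy: E = 9.966e-15 J.
N = E_total / E_photon = 2.92e15.

2.92e15 photons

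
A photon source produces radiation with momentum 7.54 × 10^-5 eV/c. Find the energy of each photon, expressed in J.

First convert: p = 7.54 × 10^-5 eV/c = 4.0296 × 10^-32 kg·m/s.
The photon relation is E = pc, giving E = 1.208 × 10^-23 J.
So E ≈ 1.21 × 10^-23 J.

1.21 × 10^-23 J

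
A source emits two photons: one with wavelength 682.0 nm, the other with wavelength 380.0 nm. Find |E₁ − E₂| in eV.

Using E = hc/λ: E₁ = 2.9127e-19 J, E₂ = 5.2275e-19 J.
|ΔE| = |2.9127e-19 − 5.2275e-19| = 2.31e-19 J = 1.44 eV.

1.44 eV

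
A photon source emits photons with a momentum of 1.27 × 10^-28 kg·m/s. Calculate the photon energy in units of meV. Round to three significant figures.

238 meV

The photon relation is E = pc, giving E = 3.807 × 10^-20 J.
Converting to meV: E = 237.6 meV ≈ 238 meV.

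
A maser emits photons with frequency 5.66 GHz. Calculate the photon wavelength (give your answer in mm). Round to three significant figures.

53.0 mm

In SI units: f = 5.66 GHz = 5.66·10^9 Hz.
For a photon λ = c/f, so λ = 0.05297 m.
Converting to mm: λ = 52.97 mm ≈ 53.0 mm.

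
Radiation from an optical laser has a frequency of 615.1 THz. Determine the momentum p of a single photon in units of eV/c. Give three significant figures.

2.54 eV/c

Use h = 6.62607015e-34 J·s, c = 2.99792458e8 m/s, 1 eV = 1.602176634e-19 J.
In SI units: f = 615.1 THz = 6.151e14 Hz.
For a photon p = hf/c, so p = 1.360e-27 kg·m/s.
Converting to eV/c: p = 2.544 eV/c ≈ 2.54 eV/c.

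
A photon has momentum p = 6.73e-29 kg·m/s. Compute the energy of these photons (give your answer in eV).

0.126 eV

Use c = 2.99792458e8 m/s, 1 eV = 1.602176634e-19 J.
The photon relation is E = pc, giving E = 2.018e-20 J.
Converting to eV: E = 0.1259 eV ≈ 0.126 eV.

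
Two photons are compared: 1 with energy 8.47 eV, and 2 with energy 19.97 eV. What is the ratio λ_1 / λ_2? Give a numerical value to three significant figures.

λ_1 = 1.464e-7 m (from energy = 8.47 eV, via λ = hc/E).
λ_2 = 6.209e-8 m (from energy = 19.97 eV, via λ = hc/E).
Ratio = 1.464e-7 / 6.209e-8 = 2.36.

2.36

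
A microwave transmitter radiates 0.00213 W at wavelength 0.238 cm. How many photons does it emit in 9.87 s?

2.52 × 10^20 photons

Total energy: E_total = P·t = 0.00213 × 9.87 = 0.02102 J.
Per-photon energy: E = 8.346 × 10^-23 J.
N = E_total / E_photon = 2.52 × 10^20.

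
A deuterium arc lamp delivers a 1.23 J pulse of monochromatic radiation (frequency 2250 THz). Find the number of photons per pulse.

Per-photon energy: E = 1.491 × 10^-18 J (from frequency = 2250 THz).
N = E_total / E_photon = 1.23 J / 1.491 × 10^-18 J = 8.25 × 10^17.

8.25 × 10^17 photons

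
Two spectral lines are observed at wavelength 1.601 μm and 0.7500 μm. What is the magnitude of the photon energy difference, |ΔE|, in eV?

Using E = hc/λ: E₁ = 1.2408·10^-19 J, E₂ = 2.6486·10^-19 J.
|ΔE| = |1.2408·10^-19 − 2.6486·10^-19| = 1.41·10^-19 J = 0.879 eV.

0.879 eV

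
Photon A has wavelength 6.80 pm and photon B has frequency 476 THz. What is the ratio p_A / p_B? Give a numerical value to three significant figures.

9.26 × 10^4

p_A = 9.744 × 10^-23 kg·m/s (from wavelength = 6.80 pm, via p = h/λ).
p_B = 1.052 × 10^-27 kg·m/s (from frequency = 476 THz, via p = hf/c).
Ratio = 9.744 × 10^-23 / 1.052 × 10^-27 = 9.26 × 10^4.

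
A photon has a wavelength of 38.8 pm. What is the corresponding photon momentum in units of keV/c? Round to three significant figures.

Take h = 6.62607015e-34 J·s, c = 2.99792458e8 m/s, 1 eV = 1.602176634e-19 J.
First convert: λ = 38.8 pm = 3.88e-11 m.
Since p = h/λ for a photon, p = 1.708e-23 kg·m/s.
Converting to keV/c: p = 31.95 keV/c ≈ 32.0 keV/c.

32.0 keV/c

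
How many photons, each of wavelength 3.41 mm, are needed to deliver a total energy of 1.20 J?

Per-photon energy: E = 5.825 × 10^-23 J (from wavelength = 3.41 mm).
N = E_total / E_photon = 1.20 J / 5.825 × 10^-23 J = 2.06 × 10^22.

2.06 × 10^22 photons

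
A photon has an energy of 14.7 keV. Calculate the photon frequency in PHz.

3550 PHz

First convert: E = 14.7 keV = 2.3552·10^-15 J.
Since f = E/h for a photon, f = 3.554·10^18 Hz.
Converting to PHz: f = 3554 PHz ≈ 3550 PHz.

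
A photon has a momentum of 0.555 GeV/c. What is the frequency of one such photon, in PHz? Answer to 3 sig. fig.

Take h = 6.62607015 × 10^-34 J·s, c = 2.99792458 × 10^8 m/s, 1 eV = 1.602176634 × 10^-19 J.
Convert to SI: p = 0.555 GeV/c = 2.9661 × 10^-19 kg·m/s.
For a photon f = pc/h, so f = 1.342 × 10^23 Hz.
Converting to PHz: f = 1.342 × 10^8 PHz ≈ 1.34 × 10^8 PHz.

1.34 × 10^8 PHz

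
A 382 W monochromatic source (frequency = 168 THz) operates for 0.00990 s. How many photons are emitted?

Total energy: E_total = P·t = 382 × 0.00990 = 3.782 J.
Per-photon energy: E = 1.113e-19 J.
N = E_total / E_photon = 3.40e19.

3.40e19 photons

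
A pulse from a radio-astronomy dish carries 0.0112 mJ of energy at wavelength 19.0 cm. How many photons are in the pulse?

Per-photon energy: E = 1.045 × 10^-24 J (from wavelength = 19.0 cm).
N = E_total / E_photon = 1.12 × 10^-5 J / 1.045 × 10^-24 J = 1.07 × 10^19.

1.07 × 10^19 photons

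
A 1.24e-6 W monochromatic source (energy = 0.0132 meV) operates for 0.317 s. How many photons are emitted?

Total energy: E_total = P·t = 1.24e-6 × 0.317 = 3.931e-7 J.
Per-photon energy: E = 2.115e-24 J.
N = E_total / E_photon = 1.86e17.

1.86e17 photons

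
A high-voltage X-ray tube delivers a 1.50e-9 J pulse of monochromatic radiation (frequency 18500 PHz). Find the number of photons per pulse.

1.22e5 photons

Per-photon energy: E = 1.226e-14 J (from frequency = 18500 PHz).
N = E_total / E_photon = 1.50e-9 J / 1.226e-14 J = 1.22e5.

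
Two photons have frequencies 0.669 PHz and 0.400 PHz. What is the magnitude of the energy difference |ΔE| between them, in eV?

Using E = hf: E₁ = 4.433e-19 J, E₂ = 2.650e-19 J.
|ΔE| = |4.433e-19 − 2.650e-19| = 1.78e-19 J = 1.11 eV.

1.11 eV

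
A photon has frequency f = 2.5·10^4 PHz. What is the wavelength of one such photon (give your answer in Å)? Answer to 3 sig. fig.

Take c = 2.99792458·10^8 m/s.
Convert to SI: f = 2.5·10^4 PHz = 2.5·10^19 Hz.
Since λ = c/f for a photon, λ = 1.199·10^-11 m.
Converting to Å: λ = 0.1199 Å ≈ 0.120 Å.

0.120 Å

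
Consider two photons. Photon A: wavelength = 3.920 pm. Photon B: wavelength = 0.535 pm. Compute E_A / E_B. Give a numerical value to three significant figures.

0.136

E_A = 5.067e-14 J (from wavelength = 3.920 pm, via E = hc/λ).
E_B = 3.713e-13 J (from wavelength = 0.535 pm, via E = hc/λ).
Ratio = 5.067e-14 / 3.713e-13 = 0.136.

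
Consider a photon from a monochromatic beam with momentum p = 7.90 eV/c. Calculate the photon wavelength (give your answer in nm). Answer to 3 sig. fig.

Take h = 6.62607015e-34 J·s, c = 2.99792458e8 m/s, 1 eV = 1.602176634e-19 J.
First convert: p = 7.90 eV/c = 4.2220e-27 kg·m/s.
Since λ = h/p for a photon, λ = 1.569e-7 m.
Converting to nm: λ = 156.9 nm ≈ 157 nm.

157 nm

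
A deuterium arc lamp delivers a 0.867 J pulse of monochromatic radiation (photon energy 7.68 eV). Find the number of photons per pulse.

7.05e17 photons

Per-photon energy: E = 1.230e-18 J (from energy = 7.68 eV).
N = E_total / E_photon = 0.867 J / 1.230e-18 J = 7.05e17.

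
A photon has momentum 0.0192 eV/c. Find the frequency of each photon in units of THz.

4.64 THz

Take h = 6.62607015·10^-34 J·s, c = 2.99792458·10^8 m/s, 1 eV = 1.602176634·10^-19 J.
Convert to SI: p = 0.0192 eV/c = 1.0261·10^-29 kg·m/s.
For a photon f = pc/h, so f = 4.643·10^12 Hz.
Converting to THz: f = 4.643 THz ≈ 4.64 THz.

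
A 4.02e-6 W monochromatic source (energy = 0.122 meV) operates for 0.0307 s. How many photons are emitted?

Total energy: E_total = P·t = 4.02e-6 × 0.0307 = 1.234e-7 J.
Per-photon energy: E = 1.955e-23 J.
N = E_total / E_photon = 6.31e15.

6.31e15 photons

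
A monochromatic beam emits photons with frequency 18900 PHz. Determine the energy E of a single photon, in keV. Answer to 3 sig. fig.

Take h = 6.62607015e-34 J·s, 1 eV = 1.602176634e-19 J.
Convert to SI: f = 18900 PHz = 1.89e19 Hz.
For a photon E = hf, so E = 1.252e-14 J.
Converting to keV: E = 78.16 keV ≈ 78.2 keV.

78.2 keV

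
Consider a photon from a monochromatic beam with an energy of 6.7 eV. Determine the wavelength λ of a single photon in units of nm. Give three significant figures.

Take h = 6.62607015 × 10^-34 J·s, c = 2.99792458 × 10^8 m/s, 1 eV = 1.602176634 × 10^-19 J.
First convert: E = 6.7 eV = 1.0735 × 10^-18 J.
For a photon λ = hc/E, so λ = 1.851 × 10^-7 m.
Converting to nm: λ = 185.1 nm ≈ 185 nm.

185 nm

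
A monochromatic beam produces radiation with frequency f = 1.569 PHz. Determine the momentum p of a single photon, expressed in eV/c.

First convert: f = 1.569 PHz = 1.569·10^15 Hz.
Since p = hf/c for a photon, p = 3.468·10^-27 kg·m/s.
Converting to eV/c: p = 6.489 eV/c ≈ 6.49 eV/c.

6.49 eV/c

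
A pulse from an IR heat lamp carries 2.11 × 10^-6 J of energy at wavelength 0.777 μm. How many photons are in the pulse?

8.25 × 10^12 photons

Per-photon energy: E = 2.557 × 10^-19 J (from wavelength = 0.777 μm).
N = E_total / E_photon = 2.11 × 10^-6 J / 2.557 × 10^-19 J = 8.25 × 10^12.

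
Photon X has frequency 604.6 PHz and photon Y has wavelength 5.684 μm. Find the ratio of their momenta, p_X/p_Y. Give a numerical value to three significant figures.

p_X = 1.336 × 10^-24 kg·m/s (from frequency = 604.6 PHz, via p = hf/c).
p_Y = 1.166 × 10^-28 kg·m/s (from wavelength = 5.684 μm, via p = h/λ).
Ratio = 1.336 × 10^-24 / 1.166 × 10^-28 = 1.15 × 10^4.

1.15 × 10^4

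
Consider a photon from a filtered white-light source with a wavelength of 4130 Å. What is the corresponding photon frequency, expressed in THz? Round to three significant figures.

Take c = 2.99792458e8 m/s.
Convert to SI: λ = 4130 Å = 4.13e-7 m.
For a photon f = c/λ, so f = 7.259e14 Hz.
Converting to THz: f = 725.9 THz ≈ 726 THz.

726 THz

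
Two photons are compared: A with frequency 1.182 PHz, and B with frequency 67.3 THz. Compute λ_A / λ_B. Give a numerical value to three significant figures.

0.0569

λ_A = 2.536e-7 m (from frequency = 1.182 PHz, via λ = c/f).
λ_B = 4.455e-6 m (from frequency = 67.3 THz, via λ = c/f).
Ratio = 2.536e-7 / 4.455e-6 = 0.0569.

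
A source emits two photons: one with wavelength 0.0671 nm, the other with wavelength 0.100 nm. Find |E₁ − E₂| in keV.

6.08 keV

Using E = hc/λ: E₁ = 2.960e-15 J, E₂ = 1.986e-15 J.
|ΔE| = |2.960e-15 − 1.986e-15| = 9.74e-16 J = 6.08 keV.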